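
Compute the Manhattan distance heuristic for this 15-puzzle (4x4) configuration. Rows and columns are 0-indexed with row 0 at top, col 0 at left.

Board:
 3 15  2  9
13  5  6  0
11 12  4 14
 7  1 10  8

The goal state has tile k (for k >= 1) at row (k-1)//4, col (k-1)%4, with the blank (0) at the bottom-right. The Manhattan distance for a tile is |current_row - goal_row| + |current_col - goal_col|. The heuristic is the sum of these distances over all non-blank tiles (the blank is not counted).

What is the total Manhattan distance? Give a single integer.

Answer: 38

Derivation:
Tile 3: (0,0)->(0,2) = 2
Tile 15: (0,1)->(3,2) = 4
Tile 2: (0,2)->(0,1) = 1
Tile 9: (0,3)->(2,0) = 5
Tile 13: (1,0)->(3,0) = 2
Tile 5: (1,1)->(1,0) = 1
Tile 6: (1,2)->(1,1) = 1
Tile 11: (2,0)->(2,2) = 2
Tile 12: (2,1)->(2,3) = 2
Tile 4: (2,2)->(0,3) = 3
Tile 14: (2,3)->(3,1) = 3
Tile 7: (3,0)->(1,2) = 4
Tile 1: (3,1)->(0,0) = 4
Tile 10: (3,2)->(2,1) = 2
Tile 8: (3,3)->(1,3) = 2
Sum: 2 + 4 + 1 + 5 + 2 + 1 + 1 + 2 + 2 + 3 + 3 + 4 + 4 + 2 + 2 = 38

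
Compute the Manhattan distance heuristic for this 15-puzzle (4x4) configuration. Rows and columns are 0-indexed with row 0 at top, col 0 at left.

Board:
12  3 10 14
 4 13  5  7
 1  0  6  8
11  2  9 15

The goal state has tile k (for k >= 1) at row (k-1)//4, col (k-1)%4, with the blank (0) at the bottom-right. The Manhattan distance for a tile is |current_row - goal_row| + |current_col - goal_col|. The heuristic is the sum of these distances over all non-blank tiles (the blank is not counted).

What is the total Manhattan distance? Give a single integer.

Tile 12: (0,0)->(2,3) = 5
Tile 3: (0,1)->(0,2) = 1
Tile 10: (0,2)->(2,1) = 3
Tile 14: (0,3)->(3,1) = 5
Tile 4: (1,0)->(0,3) = 4
Tile 13: (1,1)->(3,0) = 3
Tile 5: (1,2)->(1,0) = 2
Tile 7: (1,3)->(1,2) = 1
Tile 1: (2,0)->(0,0) = 2
Tile 6: (2,2)->(1,1) = 2
Tile 8: (2,3)->(1,3) = 1
Tile 11: (3,0)->(2,2) = 3
Tile 2: (3,1)->(0,1) = 3
Tile 9: (3,2)->(2,0) = 3
Tile 15: (3,3)->(3,2) = 1
Sum: 5 + 1 + 3 + 5 + 4 + 3 + 2 + 1 + 2 + 2 + 1 + 3 + 3 + 3 + 1 = 39

Answer: 39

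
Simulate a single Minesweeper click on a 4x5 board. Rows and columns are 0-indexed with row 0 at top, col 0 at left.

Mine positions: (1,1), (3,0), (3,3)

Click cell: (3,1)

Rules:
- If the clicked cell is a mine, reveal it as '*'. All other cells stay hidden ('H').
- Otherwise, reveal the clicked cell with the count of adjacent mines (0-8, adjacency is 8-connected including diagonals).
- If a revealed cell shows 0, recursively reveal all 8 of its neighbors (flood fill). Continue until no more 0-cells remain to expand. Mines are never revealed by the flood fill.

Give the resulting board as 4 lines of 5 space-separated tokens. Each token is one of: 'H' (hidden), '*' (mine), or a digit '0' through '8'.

H H H H H
H H H H H
H H H H H
H 1 H H H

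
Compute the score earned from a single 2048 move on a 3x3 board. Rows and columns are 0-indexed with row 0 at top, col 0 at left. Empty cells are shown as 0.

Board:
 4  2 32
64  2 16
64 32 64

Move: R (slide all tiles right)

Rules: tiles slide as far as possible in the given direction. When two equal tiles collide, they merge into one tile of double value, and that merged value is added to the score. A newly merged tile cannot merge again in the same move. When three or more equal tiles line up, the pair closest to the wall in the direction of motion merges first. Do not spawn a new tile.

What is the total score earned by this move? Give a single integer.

Slide right:
row 0: [4, 2, 32] -> [4, 2, 32]  score +0 (running 0)
row 1: [64, 2, 16] -> [64, 2, 16]  score +0 (running 0)
row 2: [64, 32, 64] -> [64, 32, 64]  score +0 (running 0)
Board after move:
 4  2 32
64  2 16
64 32 64

Answer: 0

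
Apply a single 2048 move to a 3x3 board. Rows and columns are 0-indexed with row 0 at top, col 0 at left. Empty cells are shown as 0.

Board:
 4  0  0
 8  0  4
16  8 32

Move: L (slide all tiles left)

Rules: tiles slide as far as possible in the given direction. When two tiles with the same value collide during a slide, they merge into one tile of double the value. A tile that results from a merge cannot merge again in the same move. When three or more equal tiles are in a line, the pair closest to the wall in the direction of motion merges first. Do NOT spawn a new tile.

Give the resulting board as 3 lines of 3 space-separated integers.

Slide left:
row 0: [4, 0, 0] -> [4, 0, 0]
row 1: [8, 0, 4] -> [8, 4, 0]
row 2: [16, 8, 32] -> [16, 8, 32]

Answer:  4  0  0
 8  4  0
16  8 32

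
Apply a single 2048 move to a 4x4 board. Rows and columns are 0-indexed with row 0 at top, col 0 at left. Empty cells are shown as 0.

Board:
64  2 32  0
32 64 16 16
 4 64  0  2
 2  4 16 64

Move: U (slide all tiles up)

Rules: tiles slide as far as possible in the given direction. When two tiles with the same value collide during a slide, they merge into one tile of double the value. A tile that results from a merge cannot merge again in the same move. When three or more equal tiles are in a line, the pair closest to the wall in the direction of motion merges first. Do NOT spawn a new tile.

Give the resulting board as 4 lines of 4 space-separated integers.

Slide up:
col 0: [64, 32, 4, 2] -> [64, 32, 4, 2]
col 1: [2, 64, 64, 4] -> [2, 128, 4, 0]
col 2: [32, 16, 0, 16] -> [32, 32, 0, 0]
col 3: [0, 16, 2, 64] -> [16, 2, 64, 0]

Answer:  64   2  32  16
 32 128  32   2
  4   4   0  64
  2   0   0   0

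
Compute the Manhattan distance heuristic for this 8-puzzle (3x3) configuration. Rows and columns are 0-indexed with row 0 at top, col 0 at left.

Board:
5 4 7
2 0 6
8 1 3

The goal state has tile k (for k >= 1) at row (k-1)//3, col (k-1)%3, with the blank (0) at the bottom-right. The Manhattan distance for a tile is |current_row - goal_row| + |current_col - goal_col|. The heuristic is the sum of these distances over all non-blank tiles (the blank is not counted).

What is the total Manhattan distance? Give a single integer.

Tile 5: (0,0)->(1,1) = 2
Tile 4: (0,1)->(1,0) = 2
Tile 7: (0,2)->(2,0) = 4
Tile 2: (1,0)->(0,1) = 2
Tile 6: (1,2)->(1,2) = 0
Tile 8: (2,0)->(2,1) = 1
Tile 1: (2,1)->(0,0) = 3
Tile 3: (2,2)->(0,2) = 2
Sum: 2 + 2 + 4 + 2 + 0 + 1 + 3 + 2 = 16

Answer: 16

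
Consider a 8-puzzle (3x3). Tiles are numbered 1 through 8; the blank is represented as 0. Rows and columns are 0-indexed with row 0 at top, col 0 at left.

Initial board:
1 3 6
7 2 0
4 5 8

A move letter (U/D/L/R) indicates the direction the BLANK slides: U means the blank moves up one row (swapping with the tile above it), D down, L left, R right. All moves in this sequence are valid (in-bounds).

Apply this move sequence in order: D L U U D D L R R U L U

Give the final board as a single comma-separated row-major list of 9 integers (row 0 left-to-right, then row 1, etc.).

After move 1 (D):
1 3 6
7 2 8
4 5 0

After move 2 (L):
1 3 6
7 2 8
4 0 5

After move 3 (U):
1 3 6
7 0 8
4 2 5

After move 4 (U):
1 0 6
7 3 8
4 2 5

After move 5 (D):
1 3 6
7 0 8
4 2 5

After move 6 (D):
1 3 6
7 2 8
4 0 5

After move 7 (L):
1 3 6
7 2 8
0 4 5

After move 8 (R):
1 3 6
7 2 8
4 0 5

After move 9 (R):
1 3 6
7 2 8
4 5 0

After move 10 (U):
1 3 6
7 2 0
4 5 8

After move 11 (L):
1 3 6
7 0 2
4 5 8

After move 12 (U):
1 0 6
7 3 2
4 5 8

Answer: 1, 0, 6, 7, 3, 2, 4, 5, 8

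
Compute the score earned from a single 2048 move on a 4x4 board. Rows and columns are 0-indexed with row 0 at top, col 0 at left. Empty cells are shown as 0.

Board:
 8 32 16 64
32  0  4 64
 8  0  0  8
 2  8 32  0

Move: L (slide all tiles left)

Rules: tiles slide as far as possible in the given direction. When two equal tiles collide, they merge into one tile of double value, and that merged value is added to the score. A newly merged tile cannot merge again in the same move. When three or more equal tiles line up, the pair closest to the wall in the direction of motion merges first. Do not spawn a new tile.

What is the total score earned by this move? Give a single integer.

Slide left:
row 0: [8, 32, 16, 64] -> [8, 32, 16, 64]  score +0 (running 0)
row 1: [32, 0, 4, 64] -> [32, 4, 64, 0]  score +0 (running 0)
row 2: [8, 0, 0, 8] -> [16, 0, 0, 0]  score +16 (running 16)
row 3: [2, 8, 32, 0] -> [2, 8, 32, 0]  score +0 (running 16)
Board after move:
 8 32 16 64
32  4 64  0
16  0  0  0
 2  8 32  0

Answer: 16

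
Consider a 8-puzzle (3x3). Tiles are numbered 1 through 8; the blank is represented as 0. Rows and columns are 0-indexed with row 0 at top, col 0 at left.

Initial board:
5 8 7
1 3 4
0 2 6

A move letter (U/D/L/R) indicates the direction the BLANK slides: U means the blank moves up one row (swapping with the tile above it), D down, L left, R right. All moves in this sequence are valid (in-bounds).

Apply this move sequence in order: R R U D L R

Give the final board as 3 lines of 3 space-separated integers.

After move 1 (R):
5 8 7
1 3 4
2 0 6

After move 2 (R):
5 8 7
1 3 4
2 6 0

After move 3 (U):
5 8 7
1 3 0
2 6 4

After move 4 (D):
5 8 7
1 3 4
2 6 0

After move 5 (L):
5 8 7
1 3 4
2 0 6

After move 6 (R):
5 8 7
1 3 4
2 6 0

Answer: 5 8 7
1 3 4
2 6 0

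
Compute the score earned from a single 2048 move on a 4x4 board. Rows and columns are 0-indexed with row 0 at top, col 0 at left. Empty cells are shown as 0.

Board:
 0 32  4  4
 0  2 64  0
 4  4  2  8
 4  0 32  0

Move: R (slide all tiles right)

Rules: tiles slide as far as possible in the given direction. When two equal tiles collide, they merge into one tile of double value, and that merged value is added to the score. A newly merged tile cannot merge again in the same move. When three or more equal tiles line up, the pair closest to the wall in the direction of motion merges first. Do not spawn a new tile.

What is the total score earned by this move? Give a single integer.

Answer: 16

Derivation:
Slide right:
row 0: [0, 32, 4, 4] -> [0, 0, 32, 8]  score +8 (running 8)
row 1: [0, 2, 64, 0] -> [0, 0, 2, 64]  score +0 (running 8)
row 2: [4, 4, 2, 8] -> [0, 8, 2, 8]  score +8 (running 16)
row 3: [4, 0, 32, 0] -> [0, 0, 4, 32]  score +0 (running 16)
Board after move:
 0  0 32  8
 0  0  2 64
 0  8  2  8
 0  0  4 32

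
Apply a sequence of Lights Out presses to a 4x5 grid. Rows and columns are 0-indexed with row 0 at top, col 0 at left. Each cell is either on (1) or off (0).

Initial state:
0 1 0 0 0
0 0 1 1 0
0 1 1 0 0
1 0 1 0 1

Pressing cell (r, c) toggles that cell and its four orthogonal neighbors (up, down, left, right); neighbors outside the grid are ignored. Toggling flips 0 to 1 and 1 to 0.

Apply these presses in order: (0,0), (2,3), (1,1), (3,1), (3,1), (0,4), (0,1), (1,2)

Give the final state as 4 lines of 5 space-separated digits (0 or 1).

After press 1 at (0,0):
1 0 0 0 0
1 0 1 1 0
0 1 1 0 0
1 0 1 0 1

After press 2 at (2,3):
1 0 0 0 0
1 0 1 0 0
0 1 0 1 1
1 0 1 1 1

After press 3 at (1,1):
1 1 0 0 0
0 1 0 0 0
0 0 0 1 1
1 0 1 1 1

After press 4 at (3,1):
1 1 0 0 0
0 1 0 0 0
0 1 0 1 1
0 1 0 1 1

After press 5 at (3,1):
1 1 0 0 0
0 1 0 0 0
0 0 0 1 1
1 0 1 1 1

After press 6 at (0,4):
1 1 0 1 1
0 1 0 0 1
0 0 0 1 1
1 0 1 1 1

After press 7 at (0,1):
0 0 1 1 1
0 0 0 0 1
0 0 0 1 1
1 0 1 1 1

After press 8 at (1,2):
0 0 0 1 1
0 1 1 1 1
0 0 1 1 1
1 0 1 1 1

Answer: 0 0 0 1 1
0 1 1 1 1
0 0 1 1 1
1 0 1 1 1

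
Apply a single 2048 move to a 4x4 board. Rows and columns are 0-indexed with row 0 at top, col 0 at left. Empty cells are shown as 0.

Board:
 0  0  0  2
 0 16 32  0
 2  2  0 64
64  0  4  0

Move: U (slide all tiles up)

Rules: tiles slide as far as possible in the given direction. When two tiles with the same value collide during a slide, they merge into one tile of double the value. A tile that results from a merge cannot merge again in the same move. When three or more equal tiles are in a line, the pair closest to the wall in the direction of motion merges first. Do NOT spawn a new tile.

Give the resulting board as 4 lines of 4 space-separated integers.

Answer:  2 16 32  2
64  2  4 64
 0  0  0  0
 0  0  0  0

Derivation:
Slide up:
col 0: [0, 0, 2, 64] -> [2, 64, 0, 0]
col 1: [0, 16, 2, 0] -> [16, 2, 0, 0]
col 2: [0, 32, 0, 4] -> [32, 4, 0, 0]
col 3: [2, 0, 64, 0] -> [2, 64, 0, 0]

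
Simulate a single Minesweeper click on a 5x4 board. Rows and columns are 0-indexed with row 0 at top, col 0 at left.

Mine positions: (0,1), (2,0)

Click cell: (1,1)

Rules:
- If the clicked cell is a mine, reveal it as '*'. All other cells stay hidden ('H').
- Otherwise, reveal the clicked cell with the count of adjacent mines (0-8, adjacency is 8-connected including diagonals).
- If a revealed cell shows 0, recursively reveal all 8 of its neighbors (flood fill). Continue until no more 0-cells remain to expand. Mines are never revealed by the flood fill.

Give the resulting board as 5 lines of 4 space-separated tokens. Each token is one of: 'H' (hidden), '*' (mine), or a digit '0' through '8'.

H H H H
H 2 H H
H H H H
H H H H
H H H H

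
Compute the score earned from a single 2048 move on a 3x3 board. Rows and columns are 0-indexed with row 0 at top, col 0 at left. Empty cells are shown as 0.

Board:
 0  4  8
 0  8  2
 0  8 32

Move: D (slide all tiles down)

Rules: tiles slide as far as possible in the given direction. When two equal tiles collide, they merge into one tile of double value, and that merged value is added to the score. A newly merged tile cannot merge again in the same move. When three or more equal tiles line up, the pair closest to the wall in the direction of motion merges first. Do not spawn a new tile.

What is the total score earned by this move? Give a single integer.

Answer: 16

Derivation:
Slide down:
col 0: [0, 0, 0] -> [0, 0, 0]  score +0 (running 0)
col 1: [4, 8, 8] -> [0, 4, 16]  score +16 (running 16)
col 2: [8, 2, 32] -> [8, 2, 32]  score +0 (running 16)
Board after move:
 0  0  8
 0  4  2
 0 16 32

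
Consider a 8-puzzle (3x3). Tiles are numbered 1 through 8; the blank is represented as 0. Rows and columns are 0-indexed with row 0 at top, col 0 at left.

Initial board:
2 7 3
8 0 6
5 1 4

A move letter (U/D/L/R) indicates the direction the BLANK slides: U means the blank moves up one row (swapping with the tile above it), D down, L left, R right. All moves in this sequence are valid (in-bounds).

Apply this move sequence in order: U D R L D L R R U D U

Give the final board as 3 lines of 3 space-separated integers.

After move 1 (U):
2 0 3
8 7 6
5 1 4

After move 2 (D):
2 7 3
8 0 6
5 1 4

After move 3 (R):
2 7 3
8 6 0
5 1 4

After move 4 (L):
2 7 3
8 0 6
5 1 4

After move 5 (D):
2 7 3
8 1 6
5 0 4

After move 6 (L):
2 7 3
8 1 6
0 5 4

After move 7 (R):
2 7 3
8 1 6
5 0 4

After move 8 (R):
2 7 3
8 1 6
5 4 0

After move 9 (U):
2 7 3
8 1 0
5 4 6

After move 10 (D):
2 7 3
8 1 6
5 4 0

After move 11 (U):
2 7 3
8 1 0
5 4 6

Answer: 2 7 3
8 1 0
5 4 6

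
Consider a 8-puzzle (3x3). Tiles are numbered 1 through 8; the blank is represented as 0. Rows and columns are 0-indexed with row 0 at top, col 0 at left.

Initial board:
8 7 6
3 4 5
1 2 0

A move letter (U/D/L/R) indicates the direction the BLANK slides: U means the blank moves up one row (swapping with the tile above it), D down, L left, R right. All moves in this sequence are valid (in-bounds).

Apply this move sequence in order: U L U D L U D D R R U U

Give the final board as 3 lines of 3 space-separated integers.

After move 1 (U):
8 7 6
3 4 0
1 2 5

After move 2 (L):
8 7 6
3 0 4
1 2 5

After move 3 (U):
8 0 6
3 7 4
1 2 5

After move 4 (D):
8 7 6
3 0 4
1 2 5

After move 5 (L):
8 7 6
0 3 4
1 2 5

After move 6 (U):
0 7 6
8 3 4
1 2 5

After move 7 (D):
8 7 6
0 3 4
1 2 5

After move 8 (D):
8 7 6
1 3 4
0 2 5

After move 9 (R):
8 7 6
1 3 4
2 0 5

After move 10 (R):
8 7 6
1 3 4
2 5 0

After move 11 (U):
8 7 6
1 3 0
2 5 4

After move 12 (U):
8 7 0
1 3 6
2 5 4

Answer: 8 7 0
1 3 6
2 5 4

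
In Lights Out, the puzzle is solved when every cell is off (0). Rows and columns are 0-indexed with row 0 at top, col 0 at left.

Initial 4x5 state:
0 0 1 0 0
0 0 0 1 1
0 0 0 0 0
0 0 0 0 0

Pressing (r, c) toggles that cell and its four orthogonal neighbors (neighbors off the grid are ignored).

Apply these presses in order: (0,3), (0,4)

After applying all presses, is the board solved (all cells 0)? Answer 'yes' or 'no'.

Answer: yes

Derivation:
After press 1 at (0,3):
0 0 0 1 1
0 0 0 0 1
0 0 0 0 0
0 0 0 0 0

After press 2 at (0,4):
0 0 0 0 0
0 0 0 0 0
0 0 0 0 0
0 0 0 0 0

Lights still on: 0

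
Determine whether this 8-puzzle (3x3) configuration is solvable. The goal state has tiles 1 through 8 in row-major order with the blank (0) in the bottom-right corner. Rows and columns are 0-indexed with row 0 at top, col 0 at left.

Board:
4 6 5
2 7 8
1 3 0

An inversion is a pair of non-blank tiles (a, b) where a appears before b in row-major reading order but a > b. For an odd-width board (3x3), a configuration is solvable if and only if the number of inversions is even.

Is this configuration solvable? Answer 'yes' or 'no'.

Inversions (pairs i<j in row-major order where tile[i] > tile[j] > 0): 15
15 is odd, so the puzzle is not solvable.

Answer: no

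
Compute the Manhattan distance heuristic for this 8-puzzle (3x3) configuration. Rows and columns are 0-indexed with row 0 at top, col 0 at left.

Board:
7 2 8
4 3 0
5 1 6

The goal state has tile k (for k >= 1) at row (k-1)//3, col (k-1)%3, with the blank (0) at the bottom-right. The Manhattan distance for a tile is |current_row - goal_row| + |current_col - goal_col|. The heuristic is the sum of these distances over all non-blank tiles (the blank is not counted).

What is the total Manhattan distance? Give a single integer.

Answer: 13

Derivation:
Tile 7: (0,0)->(2,0) = 2
Tile 2: (0,1)->(0,1) = 0
Tile 8: (0,2)->(2,1) = 3
Tile 4: (1,0)->(1,0) = 0
Tile 3: (1,1)->(0,2) = 2
Tile 5: (2,0)->(1,1) = 2
Tile 1: (2,1)->(0,0) = 3
Tile 6: (2,2)->(1,2) = 1
Sum: 2 + 0 + 3 + 0 + 2 + 2 + 3 + 1 = 13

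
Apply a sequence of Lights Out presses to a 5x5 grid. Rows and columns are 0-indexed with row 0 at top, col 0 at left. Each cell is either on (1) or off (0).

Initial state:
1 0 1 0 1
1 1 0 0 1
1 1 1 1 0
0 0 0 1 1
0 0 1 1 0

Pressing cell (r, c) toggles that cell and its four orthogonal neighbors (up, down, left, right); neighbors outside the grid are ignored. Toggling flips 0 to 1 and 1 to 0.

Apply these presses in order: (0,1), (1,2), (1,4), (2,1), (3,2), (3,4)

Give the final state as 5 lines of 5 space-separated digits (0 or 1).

After press 1 at (0,1):
0 1 0 0 1
1 0 0 0 1
1 1 1 1 0
0 0 0 1 1
0 0 1 1 0

After press 2 at (1,2):
0 1 1 0 1
1 1 1 1 1
1 1 0 1 0
0 0 0 1 1
0 0 1 1 0

After press 3 at (1,4):
0 1 1 0 0
1 1 1 0 0
1 1 0 1 1
0 0 0 1 1
0 0 1 1 0

After press 4 at (2,1):
0 1 1 0 0
1 0 1 0 0
0 0 1 1 1
0 1 0 1 1
0 0 1 1 0

After press 5 at (3,2):
0 1 1 0 0
1 0 1 0 0
0 0 0 1 1
0 0 1 0 1
0 0 0 1 0

After press 6 at (3,4):
0 1 1 0 0
1 0 1 0 0
0 0 0 1 0
0 0 1 1 0
0 0 0 1 1

Answer: 0 1 1 0 0
1 0 1 0 0
0 0 0 1 0
0 0 1 1 0
0 0 0 1 1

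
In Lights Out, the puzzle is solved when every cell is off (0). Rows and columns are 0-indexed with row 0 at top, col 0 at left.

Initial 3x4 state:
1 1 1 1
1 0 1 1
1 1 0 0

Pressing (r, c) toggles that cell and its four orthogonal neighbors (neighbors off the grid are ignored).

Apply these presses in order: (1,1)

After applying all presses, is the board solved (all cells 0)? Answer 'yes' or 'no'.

Answer: no

Derivation:
After press 1 at (1,1):
1 0 1 1
0 1 0 1
1 0 0 0

Lights still on: 6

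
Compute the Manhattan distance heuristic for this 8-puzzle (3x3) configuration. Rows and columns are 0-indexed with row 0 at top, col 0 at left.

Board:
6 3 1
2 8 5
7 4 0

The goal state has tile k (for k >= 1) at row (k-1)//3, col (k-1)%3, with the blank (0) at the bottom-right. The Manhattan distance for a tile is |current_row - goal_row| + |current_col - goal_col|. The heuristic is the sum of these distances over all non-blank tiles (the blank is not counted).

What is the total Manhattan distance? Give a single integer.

Answer: 12

Derivation:
Tile 6: at (0,0), goal (1,2), distance |0-1|+|0-2| = 3
Tile 3: at (0,1), goal (0,2), distance |0-0|+|1-2| = 1
Tile 1: at (0,2), goal (0,0), distance |0-0|+|2-0| = 2
Tile 2: at (1,0), goal (0,1), distance |1-0|+|0-1| = 2
Tile 8: at (1,1), goal (2,1), distance |1-2|+|1-1| = 1
Tile 5: at (1,2), goal (1,1), distance |1-1|+|2-1| = 1
Tile 7: at (2,0), goal (2,0), distance |2-2|+|0-0| = 0
Tile 4: at (2,1), goal (1,0), distance |2-1|+|1-0| = 2
Sum: 3 + 1 + 2 + 2 + 1 + 1 + 0 + 2 = 12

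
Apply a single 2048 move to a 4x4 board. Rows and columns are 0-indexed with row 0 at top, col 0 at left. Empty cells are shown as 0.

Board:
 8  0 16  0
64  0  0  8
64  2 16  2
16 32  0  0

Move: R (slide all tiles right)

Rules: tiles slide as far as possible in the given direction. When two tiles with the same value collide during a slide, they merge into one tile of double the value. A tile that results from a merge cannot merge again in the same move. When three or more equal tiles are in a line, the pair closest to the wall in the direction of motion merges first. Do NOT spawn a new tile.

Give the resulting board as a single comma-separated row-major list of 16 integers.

Answer: 0, 0, 8, 16, 0, 0, 64, 8, 64, 2, 16, 2, 0, 0, 16, 32

Derivation:
Slide right:
row 0: [8, 0, 16, 0] -> [0, 0, 8, 16]
row 1: [64, 0, 0, 8] -> [0, 0, 64, 8]
row 2: [64, 2, 16, 2] -> [64, 2, 16, 2]
row 3: [16, 32, 0, 0] -> [0, 0, 16, 32]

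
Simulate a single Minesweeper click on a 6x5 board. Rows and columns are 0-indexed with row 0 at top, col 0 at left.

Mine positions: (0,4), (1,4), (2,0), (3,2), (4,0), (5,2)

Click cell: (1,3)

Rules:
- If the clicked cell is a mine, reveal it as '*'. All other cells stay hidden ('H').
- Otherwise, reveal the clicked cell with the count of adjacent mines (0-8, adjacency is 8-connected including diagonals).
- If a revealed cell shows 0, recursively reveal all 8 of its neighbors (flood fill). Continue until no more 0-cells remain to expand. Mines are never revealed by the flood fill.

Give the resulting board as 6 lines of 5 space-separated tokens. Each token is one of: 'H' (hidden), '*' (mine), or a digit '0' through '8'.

H H H H H
H H H 2 H
H H H H H
H H H H H
H H H H H
H H H H H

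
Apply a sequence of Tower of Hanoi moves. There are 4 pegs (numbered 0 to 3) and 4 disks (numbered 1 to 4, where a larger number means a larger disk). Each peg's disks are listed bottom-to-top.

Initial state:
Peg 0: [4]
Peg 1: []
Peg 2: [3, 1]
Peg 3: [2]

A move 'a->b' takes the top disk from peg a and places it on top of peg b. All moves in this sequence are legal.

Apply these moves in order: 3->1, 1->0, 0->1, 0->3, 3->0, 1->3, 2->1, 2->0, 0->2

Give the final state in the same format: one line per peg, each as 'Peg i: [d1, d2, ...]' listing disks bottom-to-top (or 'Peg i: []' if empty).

After move 1 (3->1):
Peg 0: [4]
Peg 1: [2]
Peg 2: [3, 1]
Peg 3: []

After move 2 (1->0):
Peg 0: [4, 2]
Peg 1: []
Peg 2: [3, 1]
Peg 3: []

After move 3 (0->1):
Peg 0: [4]
Peg 1: [2]
Peg 2: [3, 1]
Peg 3: []

After move 4 (0->3):
Peg 0: []
Peg 1: [2]
Peg 2: [3, 1]
Peg 3: [4]

After move 5 (3->0):
Peg 0: [4]
Peg 1: [2]
Peg 2: [3, 1]
Peg 3: []

After move 6 (1->3):
Peg 0: [4]
Peg 1: []
Peg 2: [3, 1]
Peg 3: [2]

After move 7 (2->1):
Peg 0: [4]
Peg 1: [1]
Peg 2: [3]
Peg 3: [2]

After move 8 (2->0):
Peg 0: [4, 3]
Peg 1: [1]
Peg 2: []
Peg 3: [2]

After move 9 (0->2):
Peg 0: [4]
Peg 1: [1]
Peg 2: [3]
Peg 3: [2]

Answer: Peg 0: [4]
Peg 1: [1]
Peg 2: [3]
Peg 3: [2]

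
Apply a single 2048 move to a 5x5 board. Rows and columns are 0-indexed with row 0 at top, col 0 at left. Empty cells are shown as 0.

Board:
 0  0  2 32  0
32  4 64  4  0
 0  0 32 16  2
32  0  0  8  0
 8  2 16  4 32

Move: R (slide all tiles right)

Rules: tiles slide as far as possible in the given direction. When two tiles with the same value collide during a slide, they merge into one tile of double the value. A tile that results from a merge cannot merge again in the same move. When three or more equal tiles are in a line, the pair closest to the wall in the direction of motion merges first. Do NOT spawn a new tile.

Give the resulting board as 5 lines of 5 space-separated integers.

Answer:  0  0  0  2 32
 0 32  4 64  4
 0  0 32 16  2
 0  0  0 32  8
 8  2 16  4 32

Derivation:
Slide right:
row 0: [0, 0, 2, 32, 0] -> [0, 0, 0, 2, 32]
row 1: [32, 4, 64, 4, 0] -> [0, 32, 4, 64, 4]
row 2: [0, 0, 32, 16, 2] -> [0, 0, 32, 16, 2]
row 3: [32, 0, 0, 8, 0] -> [0, 0, 0, 32, 8]
row 4: [8, 2, 16, 4, 32] -> [8, 2, 16, 4, 32]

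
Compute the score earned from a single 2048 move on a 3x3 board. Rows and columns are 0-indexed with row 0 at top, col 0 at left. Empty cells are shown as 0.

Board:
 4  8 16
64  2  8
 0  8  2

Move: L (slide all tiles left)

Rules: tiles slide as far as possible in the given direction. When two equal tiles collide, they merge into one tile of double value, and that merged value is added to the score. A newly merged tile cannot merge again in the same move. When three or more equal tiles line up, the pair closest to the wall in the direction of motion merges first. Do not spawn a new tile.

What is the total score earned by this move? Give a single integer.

Answer: 0

Derivation:
Slide left:
row 0: [4, 8, 16] -> [4, 8, 16]  score +0 (running 0)
row 1: [64, 2, 8] -> [64, 2, 8]  score +0 (running 0)
row 2: [0, 8, 2] -> [8, 2, 0]  score +0 (running 0)
Board after move:
 4  8 16
64  2  8
 8  2  0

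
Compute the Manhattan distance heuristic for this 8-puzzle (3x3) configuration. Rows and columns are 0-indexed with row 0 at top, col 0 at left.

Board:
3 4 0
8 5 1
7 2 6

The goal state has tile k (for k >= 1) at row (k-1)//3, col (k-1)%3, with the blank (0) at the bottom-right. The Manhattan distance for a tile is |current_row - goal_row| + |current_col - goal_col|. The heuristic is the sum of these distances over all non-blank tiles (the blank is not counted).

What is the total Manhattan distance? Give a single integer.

Answer: 12

Derivation:
Tile 3: at (0,0), goal (0,2), distance |0-0|+|0-2| = 2
Tile 4: at (0,1), goal (1,0), distance |0-1|+|1-0| = 2
Tile 8: at (1,0), goal (2,1), distance |1-2|+|0-1| = 2
Tile 5: at (1,1), goal (1,1), distance |1-1|+|1-1| = 0
Tile 1: at (1,2), goal (0,0), distance |1-0|+|2-0| = 3
Tile 7: at (2,0), goal (2,0), distance |2-2|+|0-0| = 0
Tile 2: at (2,1), goal (0,1), distance |2-0|+|1-1| = 2
Tile 6: at (2,2), goal (1,2), distance |2-1|+|2-2| = 1
Sum: 2 + 2 + 2 + 0 + 3 + 0 + 2 + 1 = 12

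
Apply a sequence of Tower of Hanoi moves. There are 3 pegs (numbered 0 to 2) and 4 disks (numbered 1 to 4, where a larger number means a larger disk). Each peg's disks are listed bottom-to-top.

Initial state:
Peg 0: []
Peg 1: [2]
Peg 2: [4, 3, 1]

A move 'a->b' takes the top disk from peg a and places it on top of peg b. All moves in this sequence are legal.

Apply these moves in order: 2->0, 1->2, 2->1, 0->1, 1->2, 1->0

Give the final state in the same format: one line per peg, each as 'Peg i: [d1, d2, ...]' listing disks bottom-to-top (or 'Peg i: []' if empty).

Answer: Peg 0: [2]
Peg 1: []
Peg 2: [4, 3, 1]

Derivation:
After move 1 (2->0):
Peg 0: [1]
Peg 1: [2]
Peg 2: [4, 3]

After move 2 (1->2):
Peg 0: [1]
Peg 1: []
Peg 2: [4, 3, 2]

After move 3 (2->1):
Peg 0: [1]
Peg 1: [2]
Peg 2: [4, 3]

After move 4 (0->1):
Peg 0: []
Peg 1: [2, 1]
Peg 2: [4, 3]

After move 5 (1->2):
Peg 0: []
Peg 1: [2]
Peg 2: [4, 3, 1]

After move 6 (1->0):
Peg 0: [2]
Peg 1: []
Peg 2: [4, 3, 1]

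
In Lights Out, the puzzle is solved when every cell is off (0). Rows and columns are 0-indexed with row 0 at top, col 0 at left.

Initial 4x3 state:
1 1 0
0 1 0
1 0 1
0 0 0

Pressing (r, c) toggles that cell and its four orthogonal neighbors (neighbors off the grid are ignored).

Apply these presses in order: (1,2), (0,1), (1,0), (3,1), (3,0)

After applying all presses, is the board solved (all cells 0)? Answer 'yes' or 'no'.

After press 1 at (1,2):
1 1 1
0 0 1
1 0 0
0 0 0

After press 2 at (0,1):
0 0 0
0 1 1
1 0 0
0 0 0

After press 3 at (1,0):
1 0 0
1 0 1
0 0 0
0 0 0

After press 4 at (3,1):
1 0 0
1 0 1
0 1 0
1 1 1

After press 5 at (3,0):
1 0 0
1 0 1
1 1 0
0 0 1

Lights still on: 6

Answer: no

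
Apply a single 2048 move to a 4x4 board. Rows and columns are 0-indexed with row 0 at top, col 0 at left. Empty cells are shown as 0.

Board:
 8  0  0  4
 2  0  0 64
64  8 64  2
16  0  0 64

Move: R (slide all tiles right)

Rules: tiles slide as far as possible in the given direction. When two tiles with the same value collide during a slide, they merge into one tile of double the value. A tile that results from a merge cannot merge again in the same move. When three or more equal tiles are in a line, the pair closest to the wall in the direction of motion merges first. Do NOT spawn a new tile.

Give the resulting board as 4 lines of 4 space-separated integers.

Slide right:
row 0: [8, 0, 0, 4] -> [0, 0, 8, 4]
row 1: [2, 0, 0, 64] -> [0, 0, 2, 64]
row 2: [64, 8, 64, 2] -> [64, 8, 64, 2]
row 3: [16, 0, 0, 64] -> [0, 0, 16, 64]

Answer:  0  0  8  4
 0  0  2 64
64  8 64  2
 0  0 16 64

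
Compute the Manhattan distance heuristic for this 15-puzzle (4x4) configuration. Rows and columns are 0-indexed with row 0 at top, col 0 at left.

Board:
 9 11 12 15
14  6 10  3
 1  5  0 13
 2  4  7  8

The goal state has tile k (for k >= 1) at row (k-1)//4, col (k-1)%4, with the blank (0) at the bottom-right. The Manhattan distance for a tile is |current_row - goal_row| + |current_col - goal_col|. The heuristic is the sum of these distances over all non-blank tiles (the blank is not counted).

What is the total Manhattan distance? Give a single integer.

Tile 9: at (0,0), goal (2,0), distance |0-2|+|0-0| = 2
Tile 11: at (0,1), goal (2,2), distance |0-2|+|1-2| = 3
Tile 12: at (0,2), goal (2,3), distance |0-2|+|2-3| = 3
Tile 15: at (0,3), goal (3,2), distance |0-3|+|3-2| = 4
Tile 14: at (1,0), goal (3,1), distance |1-3|+|0-1| = 3
Tile 6: at (1,1), goal (1,1), distance |1-1|+|1-1| = 0
Tile 10: at (1,2), goal (2,1), distance |1-2|+|2-1| = 2
Tile 3: at (1,3), goal (0,2), distance |1-0|+|3-2| = 2
Tile 1: at (2,0), goal (0,0), distance |2-0|+|0-0| = 2
Tile 5: at (2,1), goal (1,0), distance |2-1|+|1-0| = 2
Tile 13: at (2,3), goal (3,0), distance |2-3|+|3-0| = 4
Tile 2: at (3,0), goal (0,1), distance |3-0|+|0-1| = 4
Tile 4: at (3,1), goal (0,3), distance |3-0|+|1-3| = 5
Tile 7: at (3,2), goal (1,2), distance |3-1|+|2-2| = 2
Tile 8: at (3,3), goal (1,3), distance |3-1|+|3-3| = 2
Sum: 2 + 3 + 3 + 4 + 3 + 0 + 2 + 2 + 2 + 2 + 4 + 4 + 5 + 2 + 2 = 40

Answer: 40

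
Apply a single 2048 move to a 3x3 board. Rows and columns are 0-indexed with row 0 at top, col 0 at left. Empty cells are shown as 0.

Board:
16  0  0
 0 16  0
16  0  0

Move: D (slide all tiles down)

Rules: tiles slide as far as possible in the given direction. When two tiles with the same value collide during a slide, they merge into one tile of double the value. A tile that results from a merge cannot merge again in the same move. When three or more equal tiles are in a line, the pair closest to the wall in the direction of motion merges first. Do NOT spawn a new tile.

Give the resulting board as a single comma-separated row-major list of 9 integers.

Slide down:
col 0: [16, 0, 16] -> [0, 0, 32]
col 1: [0, 16, 0] -> [0, 0, 16]
col 2: [0, 0, 0] -> [0, 0, 0]

Answer: 0, 0, 0, 0, 0, 0, 32, 16, 0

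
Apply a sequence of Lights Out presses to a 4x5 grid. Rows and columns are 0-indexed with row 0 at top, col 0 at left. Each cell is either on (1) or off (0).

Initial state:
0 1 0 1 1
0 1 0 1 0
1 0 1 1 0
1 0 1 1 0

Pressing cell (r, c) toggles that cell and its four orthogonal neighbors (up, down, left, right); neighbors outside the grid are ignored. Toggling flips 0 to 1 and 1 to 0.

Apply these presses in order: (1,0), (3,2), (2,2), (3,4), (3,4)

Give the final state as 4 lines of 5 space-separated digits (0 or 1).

Answer: 1 1 0 1 1
1 0 1 1 0
0 1 1 0 0
1 1 1 0 0

Derivation:
After press 1 at (1,0):
1 1 0 1 1
1 0 0 1 0
0 0 1 1 0
1 0 1 1 0

After press 2 at (3,2):
1 1 0 1 1
1 0 0 1 0
0 0 0 1 0
1 1 0 0 0

After press 3 at (2,2):
1 1 0 1 1
1 0 1 1 0
0 1 1 0 0
1 1 1 0 0

After press 4 at (3,4):
1 1 0 1 1
1 0 1 1 0
0 1 1 0 1
1 1 1 1 1

After press 5 at (3,4):
1 1 0 1 1
1 0 1 1 0
0 1 1 0 0
1 1 1 0 0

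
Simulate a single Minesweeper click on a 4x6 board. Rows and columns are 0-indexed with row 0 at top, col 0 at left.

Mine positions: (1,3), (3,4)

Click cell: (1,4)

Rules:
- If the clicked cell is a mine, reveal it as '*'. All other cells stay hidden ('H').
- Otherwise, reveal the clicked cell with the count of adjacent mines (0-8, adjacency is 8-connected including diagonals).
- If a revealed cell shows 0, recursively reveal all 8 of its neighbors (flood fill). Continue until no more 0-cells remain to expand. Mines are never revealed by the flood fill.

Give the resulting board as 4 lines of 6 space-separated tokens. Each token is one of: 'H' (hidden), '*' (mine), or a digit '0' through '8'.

H H H H H H
H H H H 1 H
H H H H H H
H H H H H H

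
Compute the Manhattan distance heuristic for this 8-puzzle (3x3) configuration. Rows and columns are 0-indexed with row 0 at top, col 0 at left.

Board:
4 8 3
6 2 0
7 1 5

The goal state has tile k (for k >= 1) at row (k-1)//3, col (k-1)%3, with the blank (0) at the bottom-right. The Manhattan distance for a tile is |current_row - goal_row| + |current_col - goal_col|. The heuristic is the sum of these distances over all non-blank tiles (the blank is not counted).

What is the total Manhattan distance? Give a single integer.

Answer: 11

Derivation:
Tile 4: at (0,0), goal (1,0), distance |0-1|+|0-0| = 1
Tile 8: at (0,1), goal (2,1), distance |0-2|+|1-1| = 2
Tile 3: at (0,2), goal (0,2), distance |0-0|+|2-2| = 0
Tile 6: at (1,0), goal (1,2), distance |1-1|+|0-2| = 2
Tile 2: at (1,1), goal (0,1), distance |1-0|+|1-1| = 1
Tile 7: at (2,0), goal (2,0), distance |2-2|+|0-0| = 0
Tile 1: at (2,1), goal (0,0), distance |2-0|+|1-0| = 3
Tile 5: at (2,2), goal (1,1), distance |2-1|+|2-1| = 2
Sum: 1 + 2 + 0 + 2 + 1 + 0 + 3 + 2 = 11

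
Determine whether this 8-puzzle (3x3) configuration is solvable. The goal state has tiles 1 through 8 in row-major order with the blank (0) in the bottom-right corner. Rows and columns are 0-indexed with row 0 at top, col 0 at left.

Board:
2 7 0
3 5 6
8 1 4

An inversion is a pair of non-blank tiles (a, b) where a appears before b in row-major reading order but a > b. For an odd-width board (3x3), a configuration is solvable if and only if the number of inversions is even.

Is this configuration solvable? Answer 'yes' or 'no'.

Answer: no

Derivation:
Inversions (pairs i<j in row-major order where tile[i] > tile[j] > 0): 13
13 is odd, so the puzzle is not solvable.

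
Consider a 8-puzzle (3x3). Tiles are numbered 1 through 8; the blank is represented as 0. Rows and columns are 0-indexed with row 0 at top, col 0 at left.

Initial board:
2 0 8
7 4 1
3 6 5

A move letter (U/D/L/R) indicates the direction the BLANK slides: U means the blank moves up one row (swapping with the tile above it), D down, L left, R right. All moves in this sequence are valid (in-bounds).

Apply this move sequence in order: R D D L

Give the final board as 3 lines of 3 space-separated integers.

After move 1 (R):
2 8 0
7 4 1
3 6 5

After move 2 (D):
2 8 1
7 4 0
3 6 5

After move 3 (D):
2 8 1
7 4 5
3 6 0

After move 4 (L):
2 8 1
7 4 5
3 0 6

Answer: 2 8 1
7 4 5
3 0 6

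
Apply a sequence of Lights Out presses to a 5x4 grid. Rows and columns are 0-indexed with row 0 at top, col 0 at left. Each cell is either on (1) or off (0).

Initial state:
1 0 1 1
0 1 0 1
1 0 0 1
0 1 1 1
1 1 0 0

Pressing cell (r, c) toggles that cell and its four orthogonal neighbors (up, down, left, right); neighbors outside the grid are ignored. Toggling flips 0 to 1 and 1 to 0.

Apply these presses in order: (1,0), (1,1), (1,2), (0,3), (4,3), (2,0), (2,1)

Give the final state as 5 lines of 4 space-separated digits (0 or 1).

After press 1 at (1,0):
0 0 1 1
1 0 0 1
0 0 0 1
0 1 1 1
1 1 0 0

After press 2 at (1,1):
0 1 1 1
0 1 1 1
0 1 0 1
0 1 1 1
1 1 0 0

After press 3 at (1,2):
0 1 0 1
0 0 0 0
0 1 1 1
0 1 1 1
1 1 0 0

After press 4 at (0,3):
0 1 1 0
0 0 0 1
0 1 1 1
0 1 1 1
1 1 0 0

After press 5 at (4,3):
0 1 1 0
0 0 0 1
0 1 1 1
0 1 1 0
1 1 1 1

After press 6 at (2,0):
0 1 1 0
1 0 0 1
1 0 1 1
1 1 1 0
1 1 1 1

After press 7 at (2,1):
0 1 1 0
1 1 0 1
0 1 0 1
1 0 1 0
1 1 1 1

Answer: 0 1 1 0
1 1 0 1
0 1 0 1
1 0 1 0
1 1 1 1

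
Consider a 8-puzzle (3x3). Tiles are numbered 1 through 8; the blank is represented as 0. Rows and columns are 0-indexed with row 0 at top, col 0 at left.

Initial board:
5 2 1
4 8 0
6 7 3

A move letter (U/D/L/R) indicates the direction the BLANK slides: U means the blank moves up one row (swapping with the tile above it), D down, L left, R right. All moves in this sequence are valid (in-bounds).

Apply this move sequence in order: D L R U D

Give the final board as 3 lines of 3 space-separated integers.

Answer: 5 2 1
4 8 3
6 7 0

Derivation:
After move 1 (D):
5 2 1
4 8 3
6 7 0

After move 2 (L):
5 2 1
4 8 3
6 0 7

After move 3 (R):
5 2 1
4 8 3
6 7 0

After move 4 (U):
5 2 1
4 8 0
6 7 3

After move 5 (D):
5 2 1
4 8 3
6 7 0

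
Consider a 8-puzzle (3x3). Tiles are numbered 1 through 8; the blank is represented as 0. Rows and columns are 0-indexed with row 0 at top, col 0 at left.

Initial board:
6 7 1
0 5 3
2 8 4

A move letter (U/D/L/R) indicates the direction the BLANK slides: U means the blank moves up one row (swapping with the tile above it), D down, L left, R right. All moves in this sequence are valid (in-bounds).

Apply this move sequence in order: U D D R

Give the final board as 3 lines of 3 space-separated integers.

Answer: 6 7 1
2 5 3
8 0 4

Derivation:
After move 1 (U):
0 7 1
6 5 3
2 8 4

After move 2 (D):
6 7 1
0 5 3
2 8 4

After move 3 (D):
6 7 1
2 5 3
0 8 4

After move 4 (R):
6 7 1
2 5 3
8 0 4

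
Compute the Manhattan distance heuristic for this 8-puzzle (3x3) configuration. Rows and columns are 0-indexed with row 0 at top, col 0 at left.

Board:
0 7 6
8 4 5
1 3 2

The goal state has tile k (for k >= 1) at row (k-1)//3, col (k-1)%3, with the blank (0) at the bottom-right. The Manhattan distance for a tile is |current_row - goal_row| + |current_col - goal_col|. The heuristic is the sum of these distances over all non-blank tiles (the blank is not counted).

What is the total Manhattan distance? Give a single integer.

Answer: 16

Derivation:
Tile 7: at (0,1), goal (2,0), distance |0-2|+|1-0| = 3
Tile 6: at (0,2), goal (1,2), distance |0-1|+|2-2| = 1
Tile 8: at (1,0), goal (2,1), distance |1-2|+|0-1| = 2
Tile 4: at (1,1), goal (1,0), distance |1-1|+|1-0| = 1
Tile 5: at (1,2), goal (1,1), distance |1-1|+|2-1| = 1
Tile 1: at (2,0), goal (0,0), distance |2-0|+|0-0| = 2
Tile 3: at (2,1), goal (0,2), distance |2-0|+|1-2| = 3
Tile 2: at (2,2), goal (0,1), distance |2-0|+|2-1| = 3
Sum: 3 + 1 + 2 + 1 + 1 + 2 + 3 + 3 = 16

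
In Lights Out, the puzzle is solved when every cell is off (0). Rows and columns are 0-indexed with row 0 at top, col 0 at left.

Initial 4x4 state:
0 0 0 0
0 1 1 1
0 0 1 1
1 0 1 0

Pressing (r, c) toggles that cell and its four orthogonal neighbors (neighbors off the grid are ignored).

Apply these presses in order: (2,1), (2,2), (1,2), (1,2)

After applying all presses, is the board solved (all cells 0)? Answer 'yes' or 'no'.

Answer: no

Derivation:
After press 1 at (2,1):
0 0 0 0
0 0 1 1
1 1 0 1
1 1 1 0

After press 2 at (2,2):
0 0 0 0
0 0 0 1
1 0 1 0
1 1 0 0

After press 3 at (1,2):
0 0 1 0
0 1 1 0
1 0 0 0
1 1 0 0

After press 4 at (1,2):
0 0 0 0
0 0 0 1
1 0 1 0
1 1 0 0

Lights still on: 5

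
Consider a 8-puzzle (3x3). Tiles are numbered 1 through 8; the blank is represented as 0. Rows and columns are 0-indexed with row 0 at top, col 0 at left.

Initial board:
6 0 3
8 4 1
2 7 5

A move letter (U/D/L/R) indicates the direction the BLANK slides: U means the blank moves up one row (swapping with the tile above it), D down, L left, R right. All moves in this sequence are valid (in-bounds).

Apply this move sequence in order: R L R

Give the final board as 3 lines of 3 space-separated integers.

After move 1 (R):
6 3 0
8 4 1
2 7 5

After move 2 (L):
6 0 3
8 4 1
2 7 5

After move 3 (R):
6 3 0
8 4 1
2 7 5

Answer: 6 3 0
8 4 1
2 7 5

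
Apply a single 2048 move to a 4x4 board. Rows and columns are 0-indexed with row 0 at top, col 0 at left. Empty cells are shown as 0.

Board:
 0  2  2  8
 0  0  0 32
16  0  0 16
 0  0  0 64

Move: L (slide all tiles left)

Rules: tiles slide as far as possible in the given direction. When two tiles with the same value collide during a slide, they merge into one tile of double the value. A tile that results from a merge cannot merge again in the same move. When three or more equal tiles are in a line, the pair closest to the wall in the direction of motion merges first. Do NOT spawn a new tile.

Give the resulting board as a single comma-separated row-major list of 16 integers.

Slide left:
row 0: [0, 2, 2, 8] -> [4, 8, 0, 0]
row 1: [0, 0, 0, 32] -> [32, 0, 0, 0]
row 2: [16, 0, 0, 16] -> [32, 0, 0, 0]
row 3: [0, 0, 0, 64] -> [64, 0, 0, 0]

Answer: 4, 8, 0, 0, 32, 0, 0, 0, 32, 0, 0, 0, 64, 0, 0, 0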